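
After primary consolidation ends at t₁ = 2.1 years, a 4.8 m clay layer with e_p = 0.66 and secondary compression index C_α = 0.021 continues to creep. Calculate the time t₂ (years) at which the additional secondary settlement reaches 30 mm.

S_s = C_α·H/(1+e_p)·log₁₀(t₂/t₁) ⇒ log₁₀(t₂/t₁) = S_s·(1+e_p)/(C_α·H).
log₁₀(t₂/t₁) = 0.03 × (1+0.66) / (0.021×4.8) = 0.494
t₂ = t₁ × 10^0.494 = 2.1 × 3.119 = 6.55 years

t₂ ≈ 6.55 years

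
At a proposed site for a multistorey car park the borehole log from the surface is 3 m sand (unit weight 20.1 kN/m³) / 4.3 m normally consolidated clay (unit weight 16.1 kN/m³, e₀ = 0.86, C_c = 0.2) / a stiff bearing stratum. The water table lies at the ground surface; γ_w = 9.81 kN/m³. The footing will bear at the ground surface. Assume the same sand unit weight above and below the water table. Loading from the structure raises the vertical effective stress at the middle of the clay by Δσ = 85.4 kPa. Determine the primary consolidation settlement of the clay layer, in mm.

S_c ≈ 215 mm

Mid-depth of clay below the ground surface: z = 3 + 4.3/2 = 5.15 m.
Total vertical stress at mid-clay: σ_v = 20.1×3 + 16.1×2.15 = 94.915 kPa.
Pore pressure: u = 9.81×(5.15 − 0) = 50.522 kPa.
Initial effective stress: σ'_0 = σ_v − u = 94.915 − 50.522 = 44.393 kPa.
Final effective stress: σ'_f = σ'_0 + Δσ = 44.393 + 85.4 = 129.79 kPa.
Normally consolidated clay, so the full stress increment lies on the virgin compression line:
S_c = C_c·H/(1+e₀)·log₁₀(σ'_f/σ'_0) = 0.2×4.3/(1+0.86)×log₁₀(129.79/44.393)
    = 0.46237 × 0.46593 = 0.2154 m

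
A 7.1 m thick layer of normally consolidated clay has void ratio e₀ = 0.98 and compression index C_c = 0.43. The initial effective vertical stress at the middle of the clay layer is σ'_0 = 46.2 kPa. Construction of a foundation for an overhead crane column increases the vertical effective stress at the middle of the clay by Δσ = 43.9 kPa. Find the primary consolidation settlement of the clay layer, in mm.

Final effective stress: σ'_f = σ'_0 + Δσ = 46.2 + 43.9 = 90.1 kPa.
Normally consolidated clay, so the full stress increment lies on the virgin compression line:
S_c = C_c·H/(1+e₀)·log₁₀(σ'_f/σ'_0) = 0.43×7.1/(1+0.98)×log₁₀(90.1/46.2)
    = 1.5419 × 0.29008 = 0.4473 m

S_c ≈ 447 mm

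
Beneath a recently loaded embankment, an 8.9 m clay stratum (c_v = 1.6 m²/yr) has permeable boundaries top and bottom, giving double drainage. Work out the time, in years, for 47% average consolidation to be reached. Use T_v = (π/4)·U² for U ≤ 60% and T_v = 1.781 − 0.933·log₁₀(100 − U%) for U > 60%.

t ≈ 2.15 years

Drainage path length: H_d = H/2 = 4.45 m (double drainage).
U ≤ 60%: T_v = (π/4)·U² = (π/4)×0.47² = 0.17349.
t = T_v·H_d²/c_v = 0.17349×4.45²/1.6 = 2.147 years.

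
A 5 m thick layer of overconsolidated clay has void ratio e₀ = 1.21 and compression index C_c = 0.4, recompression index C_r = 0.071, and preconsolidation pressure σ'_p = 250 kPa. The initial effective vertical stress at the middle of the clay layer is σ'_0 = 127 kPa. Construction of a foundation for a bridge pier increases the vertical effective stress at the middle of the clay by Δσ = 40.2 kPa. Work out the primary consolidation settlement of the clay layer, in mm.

S_c ≈ 19.2 mm

Final effective stress: σ'_f = 127 + 40.2 = 167.2 kPa.
σ'_f = 167.2 ≤ σ'_p = 250 kPa, so the clay remains overconsolidated and only the recompression index applies:
S_c = C_r·H/(1+e₀)·log₁₀(σ'_f/σ'_0) = 0.071×5/2.21×log₁₀(167.2/127)
    = 0.16063 × 0.11943 = 0.01918 m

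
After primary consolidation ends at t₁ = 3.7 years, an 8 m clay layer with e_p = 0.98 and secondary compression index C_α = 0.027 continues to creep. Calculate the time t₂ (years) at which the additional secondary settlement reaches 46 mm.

S_s = C_α·H/(1+e_p)·log₁₀(t₂/t₁) ⇒ log₁₀(t₂/t₁) = S_s·(1+e_p)/(C_α·H).
log₁₀(t₂/t₁) = 0.046 × (1+0.98) / (0.027×8) = 0.4217
t₂ = t₁ × 10^0.4217 = 3.7 × 2.64 = 9.769 years

t₂ ≈ 9.77 years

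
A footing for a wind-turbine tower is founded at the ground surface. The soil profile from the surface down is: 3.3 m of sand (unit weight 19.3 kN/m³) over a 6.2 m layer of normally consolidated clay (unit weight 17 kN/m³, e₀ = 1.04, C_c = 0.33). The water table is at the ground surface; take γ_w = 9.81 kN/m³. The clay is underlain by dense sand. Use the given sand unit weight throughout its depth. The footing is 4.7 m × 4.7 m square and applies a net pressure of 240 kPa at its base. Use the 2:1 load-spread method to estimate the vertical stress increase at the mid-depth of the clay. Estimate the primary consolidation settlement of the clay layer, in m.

Mid-depth of clay below the ground surface: z = 3.3 + 6.2/2 = 6.4 m.
Total vertical stress at mid-clay: σ_v = 19.3×3.3 + 17×3.1 = 116.39 kPa.
Pore pressure: u = 9.81×(6.4 − 0) = 62.784 kPa.
Initial effective stress: σ'_0 = σ_v − u = 116.39 − 62.784 = 53.606 kPa.
Stress increase at mid-clay by the 2:1 spreading method:
Δσ = qBL/((B+z)(L+z)) = 240×4.7×4.7/((4.7+6.4)(4.7+6.4)) = 43.029 kPa
Final effective stress: σ'_f = σ'_0 + Δσ = 53.606 + 43.029 = 96.635 kPa.
Normally consolidated clay, so the full stress increment lies on the virgin compression line:
S_c = C_c·H/(1+e₀)·log₁₀(σ'_f/σ'_0) = 0.33×6.2/(1+1.04)×log₁₀(96.635/53.606)
    = 1.0029 × 0.25592 = 0.2567 m

S_c ≈ 0.257 m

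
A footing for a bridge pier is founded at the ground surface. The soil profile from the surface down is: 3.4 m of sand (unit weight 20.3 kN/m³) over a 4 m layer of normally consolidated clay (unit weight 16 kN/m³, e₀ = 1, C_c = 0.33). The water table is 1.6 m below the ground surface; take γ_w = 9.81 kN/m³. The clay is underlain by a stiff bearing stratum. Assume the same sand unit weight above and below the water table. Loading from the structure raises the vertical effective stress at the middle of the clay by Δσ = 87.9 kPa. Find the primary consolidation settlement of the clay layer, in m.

Mid-depth of clay below the ground surface: z = 3.4 + 4/2 = 5.4 m.
Total vertical stress at mid-clay: σ_v = 20.3×3.4 + 16×2 = 101.02 kPa.
Pore pressure: u = 9.81×(5.4 − 1.6) = 37.278 kPa.
Initial effective stress: σ'_0 = σ_v − u = 101.02 − 37.278 = 63.742 kPa.
Final effective stress: σ'_f = σ'_0 + Δσ = 63.742 + 87.9 = 151.64 kPa.
Normally consolidated clay, so the full stress increment lies on the virgin compression line:
S_c = C_c·H/(1+e₀)·log₁₀(σ'_f/σ'_0) = 0.33×4/(1+1)×log₁₀(151.64/63.742)
    = 0.66 × 0.37639 = 0.2484 m

S_c ≈ 0.248 m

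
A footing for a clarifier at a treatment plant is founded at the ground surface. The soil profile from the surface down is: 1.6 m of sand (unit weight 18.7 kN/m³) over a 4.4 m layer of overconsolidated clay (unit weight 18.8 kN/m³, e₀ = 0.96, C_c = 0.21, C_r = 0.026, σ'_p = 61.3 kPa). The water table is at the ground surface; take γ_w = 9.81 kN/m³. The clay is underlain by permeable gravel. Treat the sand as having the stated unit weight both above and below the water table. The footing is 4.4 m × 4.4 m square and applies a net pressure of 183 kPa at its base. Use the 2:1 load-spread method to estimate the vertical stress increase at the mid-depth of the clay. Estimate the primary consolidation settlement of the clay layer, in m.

Mid-depth of clay below the ground surface: z = 1.6 + 4.4/2 = 3.8 m.
Total vertical stress at mid-clay: σ_v = 18.7×1.6 + 18.8×2.2 = 71.28 kPa.
Pore pressure: u = 9.81×(3.8 − 0) = 37.278 kPa.
Initial effective stress: σ'_0 = σ_v − u = 71.28 − 37.278 = 34.002 kPa.
Stress increase at mid-clay by the 2:1 spreading method:
Δσ = qBL/((B+z)(L+z)) = 183×4.4×4.4/((4.4+3.8)(4.4+3.8)) = 52.69 kPa
Final effective stress: σ'_f = 34.002 + 52.69 = 86.692 kPa.
σ'_f = 86.692 > σ'_p = 61.3 kPa, so the stress path crosses the preconsolidation pressure — recompression up to σ'_p, then virgin compression beyond:
S_c = H/(1+e₀)·[C_r·log₁₀(σ'_p/σ'_0) + C_c·log₁₀(σ'_f/σ'_p)]
    = 4.4/1.96 × [0.026×log₁₀(61.3/34.002) + 0.21×log₁₀(86.692/61.3)]
    = 2.2449 × [0.0066549 + 0.031609] = 0.0859 m

S_c ≈ 0.0859 m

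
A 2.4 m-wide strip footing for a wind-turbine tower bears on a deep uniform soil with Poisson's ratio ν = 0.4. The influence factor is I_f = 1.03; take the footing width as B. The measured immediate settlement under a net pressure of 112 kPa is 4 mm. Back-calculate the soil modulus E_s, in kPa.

S_e = q·B·(1−ν²)/E_s · I_f  ⇒  E_s = q·B·(1−ν²)·I_f / S_e.
E_s = 112 × 2.4 × 0.84 × 1.03 / 0.004 = 58140 kPa

E_s ≈ 58100 kPa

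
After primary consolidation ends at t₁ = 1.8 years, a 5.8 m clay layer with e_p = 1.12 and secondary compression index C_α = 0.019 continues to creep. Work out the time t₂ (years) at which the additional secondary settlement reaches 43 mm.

t₂ ≈ 12.1 years

S_s = C_α·H/(1+e_p)·log₁₀(t₂/t₁) ⇒ log₁₀(t₂/t₁) = S_s·(1+e_p)/(C_α·H).
log₁₀(t₂/t₁) = 0.043 × (1+1.12) / (0.019×5.8) = 0.8272
t₂ = t₁ × 10^0.8272 = 1.8 × 6.718 = 12.09 years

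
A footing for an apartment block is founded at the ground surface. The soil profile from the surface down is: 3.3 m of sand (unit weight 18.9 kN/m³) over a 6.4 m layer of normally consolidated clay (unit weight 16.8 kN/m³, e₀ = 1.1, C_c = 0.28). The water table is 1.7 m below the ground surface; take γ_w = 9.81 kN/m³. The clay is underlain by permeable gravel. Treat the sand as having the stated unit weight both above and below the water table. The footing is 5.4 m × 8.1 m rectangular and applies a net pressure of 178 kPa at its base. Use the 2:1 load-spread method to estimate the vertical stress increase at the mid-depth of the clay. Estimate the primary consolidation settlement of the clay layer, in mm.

Mid-depth of clay below the ground surface: z = 3.3 + 6.4/2 = 6.5 m.
Total vertical stress at mid-clay: σ_v = 18.9×3.3 + 16.8×3.2 = 116.13 kPa.
Pore pressure: u = 9.81×(6.5 − 1.7) = 47.088 kPa.
Initial effective stress: σ'_0 = σ_v − u = 116.13 − 47.088 = 69.042 kPa.
Stress increase at mid-clay by the 2:1 spreading method:
Δσ = qBL/((B+z)(L+z)) = 178×5.4×8.1/((5.4+6.5)(8.1+6.5)) = 44.812 kPa
Final effective stress: σ'_f = σ'_0 + Δσ = 69.042 + 44.812 = 113.85 kPa.
Normally consolidated clay, so the full stress increment lies on the virgin compression line:
S_c = C_c·H/(1+e₀)·log₁₀(σ'_f/σ'_0) = 0.28×6.4/(1+1.1)×log₁₀(113.85/69.042)
    = 0.85333 × 0.21722 = 0.1854 m

S_c ≈ 185 mm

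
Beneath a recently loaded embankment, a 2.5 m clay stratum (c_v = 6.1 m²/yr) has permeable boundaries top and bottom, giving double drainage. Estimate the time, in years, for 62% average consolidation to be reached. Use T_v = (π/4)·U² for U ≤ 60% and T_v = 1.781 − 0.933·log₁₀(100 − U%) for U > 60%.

Drainage path length: H_d = H/2 = 1.25 m (double drainage).
U > 60%: T_v = 1.781 − 0.933·log₁₀(100 − 62) = 0.30706.
t = T_v·H_d²/c_v = 0.30706×1.25²/6.1 = 0.07865 years.

t ≈ 0.0787 years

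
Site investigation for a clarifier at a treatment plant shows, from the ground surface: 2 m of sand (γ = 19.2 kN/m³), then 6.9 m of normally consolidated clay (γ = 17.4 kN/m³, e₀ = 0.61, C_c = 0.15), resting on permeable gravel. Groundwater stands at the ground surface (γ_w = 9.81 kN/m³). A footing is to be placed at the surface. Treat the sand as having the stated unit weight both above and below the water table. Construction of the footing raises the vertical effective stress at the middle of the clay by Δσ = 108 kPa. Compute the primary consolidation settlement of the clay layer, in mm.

Mid-depth of clay below the ground surface: z = 2 + 6.9/2 = 5.45 m.
Total vertical stress at mid-clay: σ_v = 19.2×2 + 17.4×3.45 = 98.43 kPa.
Pore pressure: u = 9.81×(5.45 − 0) = 53.465 kPa.
Initial effective stress: σ'_0 = σ_v − u = 98.43 − 53.465 = 44.965 kPa.
Final effective stress: σ'_f = σ'_0 + Δσ = 44.965 + 108 = 152.97 kPa.
Normally consolidated clay, so the full stress increment lies on the virgin compression line:
S_c = C_c·H/(1+e₀)·log₁₀(σ'_f/σ'_0) = 0.15×6.9/(1+0.61)×log₁₀(152.97/44.965)
    = 0.64286 × 0.53173 = 0.3418 m

S_c ≈ 342 mm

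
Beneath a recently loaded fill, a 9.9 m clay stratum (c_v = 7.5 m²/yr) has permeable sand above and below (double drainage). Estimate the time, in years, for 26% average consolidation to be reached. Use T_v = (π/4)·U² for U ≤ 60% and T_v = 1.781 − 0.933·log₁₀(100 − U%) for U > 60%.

Drainage path length: H_d = H/2 = 4.95 m (double drainage).
U ≤ 60%: T_v = (π/4)·U² = (π/4)×0.26² = 0.053093.
t = T_v·H_d²/c_v = 0.053093×4.95²/7.5 = 0.1735 years.

t ≈ 0.173 years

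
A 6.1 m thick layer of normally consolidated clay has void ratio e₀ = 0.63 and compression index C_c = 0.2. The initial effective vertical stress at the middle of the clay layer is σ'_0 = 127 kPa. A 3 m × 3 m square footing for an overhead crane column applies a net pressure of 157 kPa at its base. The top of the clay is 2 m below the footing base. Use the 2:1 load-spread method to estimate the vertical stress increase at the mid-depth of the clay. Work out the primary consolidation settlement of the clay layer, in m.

Mid-depth of clay below the footing base: z = 2 + 6.1/2 = 5.05 m.
Stress increase at mid-clay by the 2:1 spreading method:
Δσ = qBL/((B+z)(L+z)) = 157×3×3/((3+5.05)(3+5.05)) = 21.805 kPa
Final effective stress: σ'_f = σ'_0 + Δσ = 127 + 21.805 = 148.81 kPa.
Normally consolidated clay, so the full stress increment lies on the virgin compression line:
S_c = C_c·H/(1+e₀)·log₁₀(σ'_f/σ'_0) = 0.2×6.1/(1+0.63)×log₁₀(148.81/127)
    = 0.74847 × 0.068828 = 0.05152 m

S_c ≈ 0.0515 m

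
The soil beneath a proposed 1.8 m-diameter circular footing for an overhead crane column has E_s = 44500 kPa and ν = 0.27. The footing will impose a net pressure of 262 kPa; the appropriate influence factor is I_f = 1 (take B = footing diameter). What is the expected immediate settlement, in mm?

S_e ≈ 9.83 mm

Immediate (elastic) settlement: S_e = q·B·(1−ν²)/E_s · I_f.
S_e = 262 × 1.8 × (1 − 0.27²) / 44500 × 1
    = 262 × 1.8 × 0.9271 / 44500 × 1
    = 0.009825 m = 9.825 mm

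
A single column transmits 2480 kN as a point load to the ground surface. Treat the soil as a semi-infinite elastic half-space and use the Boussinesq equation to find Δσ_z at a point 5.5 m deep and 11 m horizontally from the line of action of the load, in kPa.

Δσ_z ≈ 0.7 kPa

Boussinesq vertical stress below a point load on an elastic half-space:
Δσ_z = 3P/(2πz²) · [1 + (r/z)²]^(−5/2)
r/z = 11/5.5 = 2; [1+(r/z)²]^(−5/2) = 0.017889.
Δσ_z = 3×2480/(2π×5.5²) × 0.017889 = 39.144 × 0.017889 = 0.7002 kPa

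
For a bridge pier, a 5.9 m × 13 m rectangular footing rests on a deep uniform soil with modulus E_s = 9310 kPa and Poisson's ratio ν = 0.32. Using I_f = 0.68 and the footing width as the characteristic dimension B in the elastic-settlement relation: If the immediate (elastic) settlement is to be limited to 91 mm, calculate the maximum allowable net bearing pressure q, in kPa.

q ≈ 235 kPa

S_e = q·B·(1−ν²)/E_s · I_f  ⇒  q = S_e·E_s / (B·(1−ν²)·I_f).
q = 0.091 × 9310 / (5.9 × 0.8976 × 0.68) = 235.3 kPa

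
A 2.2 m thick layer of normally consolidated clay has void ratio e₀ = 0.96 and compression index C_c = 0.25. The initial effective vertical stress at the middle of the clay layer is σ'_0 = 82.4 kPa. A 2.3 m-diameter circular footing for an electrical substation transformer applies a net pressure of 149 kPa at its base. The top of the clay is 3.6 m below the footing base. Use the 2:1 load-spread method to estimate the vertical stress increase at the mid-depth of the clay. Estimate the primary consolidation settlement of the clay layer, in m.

S_c ≈ 0.0217 m

Mid-depth of clay below the footing base: z = 3.6 + 2.2/2 = 4.7 m.
Stress increase at mid-clay by the 2:1 spreading method:
Δσ ≈ qD²/(D+z)² = 149×2.3²/(2.3+4.7)² = 16.086 kPa
Final effective stress: σ'_f = σ'_0 + Δσ = 82.4 + 16.086 = 98.486 kPa.
Normally consolidated clay, so the full stress increment lies on the virgin compression line:
S_c = C_c·H/(1+e₀)·log₁₀(σ'_f/σ'_0) = 0.25×2.2/(1+0.96)×log₁₀(98.486/82.4)
    = 0.28061 × 0.077447 = 0.02173 m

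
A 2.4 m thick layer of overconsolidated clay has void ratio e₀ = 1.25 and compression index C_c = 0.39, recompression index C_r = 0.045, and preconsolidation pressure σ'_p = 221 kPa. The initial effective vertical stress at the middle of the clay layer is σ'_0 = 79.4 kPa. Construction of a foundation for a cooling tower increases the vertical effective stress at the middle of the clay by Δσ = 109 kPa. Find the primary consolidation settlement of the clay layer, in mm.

Final effective stress: σ'_f = 79.4 + 109 = 188.4 kPa.
σ'_f = 188.4 ≤ σ'_p = 221 kPa, so the clay remains overconsolidated and only the recompression index applies:
S_c = C_r·H/(1+e₀)·log₁₀(σ'_f/σ'_0) = 0.045×2.4/2.25×log₁₀(188.4/79.4)
    = 0.048001 × 0.37526 = 0.01801 m

S_c ≈ 18 mm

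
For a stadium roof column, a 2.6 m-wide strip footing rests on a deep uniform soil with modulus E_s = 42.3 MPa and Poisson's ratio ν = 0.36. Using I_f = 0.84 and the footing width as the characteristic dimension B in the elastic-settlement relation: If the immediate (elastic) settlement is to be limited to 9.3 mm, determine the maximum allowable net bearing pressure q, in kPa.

E_s = 42.3 MPa = 42300 kPa.
S_e = q·B·(1−ν²)/E_s · I_f  ⇒  q = S_e·E_s / (B·(1−ν²)·I_f).
q = 0.0093 × 42300 / (2.6 × 0.8704 × 0.84) = 206.9 kPa

q ≈ 207 kPa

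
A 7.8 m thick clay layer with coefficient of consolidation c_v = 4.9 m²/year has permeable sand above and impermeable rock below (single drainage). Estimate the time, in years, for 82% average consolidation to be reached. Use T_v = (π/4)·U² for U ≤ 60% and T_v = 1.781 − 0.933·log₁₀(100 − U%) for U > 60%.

Drainage path length: H_d = H = 7.8 m (single drainage).
U > 60%: T_v = 1.781 − 0.933·log₁₀(100 − 82) = 0.60983.
t = T_v·H_d²/c_v = 0.60983×7.8²/4.9 = 7.572 years.

t ≈ 7.57 years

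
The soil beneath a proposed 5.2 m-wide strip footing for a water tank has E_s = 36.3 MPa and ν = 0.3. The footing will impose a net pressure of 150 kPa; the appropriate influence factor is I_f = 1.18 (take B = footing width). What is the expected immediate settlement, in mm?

S_e ≈ 23.1 mm

Immediate (elastic) settlement: S_e = q·B·(1−ν²)/E_s · I_f.
E_s = 36.3 MPa = 36300 kPa.
S_e = 150 × 5.2 × (1 − 0.3²) / 36300 × 1.18
    = 150 × 5.2 × 0.91 / 36300 × 1.18
    = 0.02307 m = 23.07 mm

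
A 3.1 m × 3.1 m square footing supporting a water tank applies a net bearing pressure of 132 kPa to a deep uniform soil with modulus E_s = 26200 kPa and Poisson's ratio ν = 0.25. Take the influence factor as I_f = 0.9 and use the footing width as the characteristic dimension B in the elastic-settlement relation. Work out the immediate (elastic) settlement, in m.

S_e ≈ 0.0132 m

Immediate (elastic) settlement: S_e = q·B·(1−ν²)/E_s · I_f.
S_e = 132 × 3.1 × (1 − 0.25²) / 26200 × 0.9
    = 132 × 3.1 × 0.9375 / 26200 × 0.9
    = 0.01318 m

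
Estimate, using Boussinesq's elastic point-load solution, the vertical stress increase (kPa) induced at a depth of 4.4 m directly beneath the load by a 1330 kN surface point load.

Δσ_z ≈ 32.8 kPa

Boussinesq vertical stress below a point load on an elastic half-space:
Δσ_z = 3P/(2πz²) · [1 + (r/z)²]^(−5/2)
r/z = 0/4.4 = 0; [1+(r/z)²]^(−5/2) = 1.
Δσ_z = 3×1330/(2π×4.4²) × 1 = 32.801 × 1 = 32.8 kPa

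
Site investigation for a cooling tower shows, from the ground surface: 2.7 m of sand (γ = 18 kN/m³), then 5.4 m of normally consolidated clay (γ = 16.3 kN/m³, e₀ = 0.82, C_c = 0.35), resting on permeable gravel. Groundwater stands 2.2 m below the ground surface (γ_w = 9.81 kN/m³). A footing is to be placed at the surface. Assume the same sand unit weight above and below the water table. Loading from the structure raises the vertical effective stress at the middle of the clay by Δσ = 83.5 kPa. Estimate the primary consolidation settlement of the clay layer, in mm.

Mid-depth of clay below the ground surface: z = 2.7 + 5.4/2 = 5.4 m.
Total vertical stress at mid-clay: σ_v = 18×2.7 + 16.3×2.7 = 92.61 kPa.
Pore pressure: u = 9.81×(5.4 − 2.2) = 31.392 kPa.
Initial effective stress: σ'_0 = σ_v − u = 92.61 − 31.392 = 61.218 kPa.
Final effective stress: σ'_f = σ'_0 + Δσ = 61.218 + 83.5 = 144.72 kPa.
Normally consolidated clay, so the full stress increment lies on the virgin compression line:
S_c = C_c·H/(1+e₀)·log₁₀(σ'_f/σ'_0) = 0.35×5.4/(1+0.82)×log₁₀(144.72/61.218)
    = 1.0385 × 0.37365 = 0.388 m

S_c ≈ 388 mm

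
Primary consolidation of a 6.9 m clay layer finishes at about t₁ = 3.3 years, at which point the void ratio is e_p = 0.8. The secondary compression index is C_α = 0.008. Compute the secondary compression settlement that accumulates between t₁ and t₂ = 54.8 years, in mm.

S_s ≈ 37.4 mm

Secondary compression: S_s = C_α·H/(1+e_p)·log₁₀(t₂/t₁)
S_s = 0.008×6.9/(1+0.8)×log₁₀(54.8/3.3)
    = 0.03067 × 1.22 = 0.03742 m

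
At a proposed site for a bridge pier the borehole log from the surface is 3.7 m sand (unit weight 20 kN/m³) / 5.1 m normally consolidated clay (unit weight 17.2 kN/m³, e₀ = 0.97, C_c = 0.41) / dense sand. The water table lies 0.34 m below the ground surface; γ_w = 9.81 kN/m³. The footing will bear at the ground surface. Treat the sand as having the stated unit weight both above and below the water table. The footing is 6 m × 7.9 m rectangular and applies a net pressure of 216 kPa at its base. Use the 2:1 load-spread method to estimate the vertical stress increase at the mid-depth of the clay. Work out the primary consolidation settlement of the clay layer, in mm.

S_c ≈ 316 mm

Mid-depth of clay below the ground surface: z = 3.7 + 5.1/2 = 6.25 m.
Total vertical stress at mid-clay: σ_v = 20×3.7 + 17.2×2.55 = 117.86 kPa.
Pore pressure: u = 9.81×(6.25 − 0.34) = 57.977 kPa.
Initial effective stress: σ'_0 = σ_v − u = 117.86 − 57.977 = 59.883 kPa.
Stress increase at mid-clay by the 2:1 spreading method:
Δσ = qBL/((B+z)(L+z)) = 216×6×7.9/((6+6.25)(7.9+6.25)) = 59.066 kPa
Final effective stress: σ'_f = σ'_0 + Δσ = 59.883 + 59.066 = 118.95 kPa.
Normally consolidated clay, so the full stress increment lies on the virgin compression line:
S_c = C_c·H/(1+e₀)·log₁₀(σ'_f/σ'_0) = 0.41×5.1/(1+0.97)×log₁₀(118.95/59.883)
    = 1.0614 × 0.29806 = 0.3164 m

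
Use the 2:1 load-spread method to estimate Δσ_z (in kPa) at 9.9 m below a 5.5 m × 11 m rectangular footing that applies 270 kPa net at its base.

By the 2:1 method the load spreads at 1 horizontal : 2 vertical, so at depth z the loaded area has grown by z in each plan dimension:
Δσ = qBL/((B+z)(L+z)) = 270×5.5×11/((5.5+9.9)(11+9.9)) = 50.752 kPa

Δσ_z ≈ 50.8 kPa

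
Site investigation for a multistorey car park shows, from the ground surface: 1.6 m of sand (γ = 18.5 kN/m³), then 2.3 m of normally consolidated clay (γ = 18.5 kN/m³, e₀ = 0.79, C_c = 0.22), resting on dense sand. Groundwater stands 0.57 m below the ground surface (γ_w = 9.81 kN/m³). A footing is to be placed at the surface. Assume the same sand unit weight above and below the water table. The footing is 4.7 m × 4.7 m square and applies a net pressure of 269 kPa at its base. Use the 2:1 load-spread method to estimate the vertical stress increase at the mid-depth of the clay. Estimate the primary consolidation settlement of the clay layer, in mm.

S_c ≈ 188 mm

Mid-depth of clay below the ground surface: z = 1.6 + 2.3/2 = 2.75 m.
Total vertical stress at mid-clay: σ_v = 18.5×1.6 + 18.5×1.15 = 50.875 kPa.
Pore pressure: u = 9.81×(2.75 − 0.57) = 21.386 kPa.
Initial effective stress: σ'_0 = σ_v − u = 50.875 − 21.386 = 29.489 kPa.
Stress increase at mid-clay by the 2:1 spreading method:
Δσ = qBL/((B+z)(L+z)) = 269×4.7×4.7/((4.7+2.75)(4.7+2.75)) = 107.06 kPa
Final effective stress: σ'_f = σ'_0 + Δσ = 29.489 + 107.06 = 136.55 kPa.
Normally consolidated clay, so the full stress increment lies on the virgin compression line:
S_c = C_c·H/(1+e₀)·log₁₀(σ'_f/σ'_0) = 0.22×2.3/(1+0.79)×log₁₀(136.55/29.489)
    = 0.28268 × 0.66563 = 0.1882 m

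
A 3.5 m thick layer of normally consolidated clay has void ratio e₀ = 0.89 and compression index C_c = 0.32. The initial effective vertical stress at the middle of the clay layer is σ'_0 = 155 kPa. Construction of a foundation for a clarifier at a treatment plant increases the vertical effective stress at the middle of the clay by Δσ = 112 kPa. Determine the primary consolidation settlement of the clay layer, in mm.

Final effective stress: σ'_f = σ'_0 + Δσ = 155 + 112 = 267 kPa.
Normally consolidated clay, so the full stress increment lies on the virgin compression line:
S_c = C_c·H/(1+e₀)·log₁₀(σ'_f/σ'_0) = 0.32×3.5/(1+0.89)×log₁₀(267/155)
    = 0.59259 × 0.23618 = 0.14 m

S_c ≈ 140 mm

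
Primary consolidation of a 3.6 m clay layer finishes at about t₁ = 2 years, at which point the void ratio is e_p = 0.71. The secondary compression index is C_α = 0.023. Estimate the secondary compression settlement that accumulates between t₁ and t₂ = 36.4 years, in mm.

S_s ≈ 61 mm

Secondary compression: S_s = C_α·H/(1+e_p)·log₁₀(t₂/t₁)
S_s = 0.023×3.6/(1+0.71)×log₁₀(36.4/2)
    = 0.04842 × 1.26 = 0.06101 m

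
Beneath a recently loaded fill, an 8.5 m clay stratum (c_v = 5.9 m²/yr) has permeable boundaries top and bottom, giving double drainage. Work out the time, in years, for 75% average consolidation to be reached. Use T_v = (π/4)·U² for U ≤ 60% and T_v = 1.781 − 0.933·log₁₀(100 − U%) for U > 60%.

Drainage path length: H_d = H/2 = 4.25 m (double drainage).
U > 60%: T_v = 1.781 − 0.933·log₁₀(100 − 75) = 0.47672.
t = T_v·H_d²/c_v = 0.47672×4.25²/5.9 = 1.459 years.

t ≈ 1.46 years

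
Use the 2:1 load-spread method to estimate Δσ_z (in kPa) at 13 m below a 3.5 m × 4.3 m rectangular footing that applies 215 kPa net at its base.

Δσ_z ≈ 11.3 kPa

By the 2:1 method the load spreads at 1 horizontal : 2 vertical, so at depth z the loaded area has grown by z in each plan dimension:
Δσ = qBL/((B+z)(L+z)) = 215×3.5×4.3/((3.5+13)(4.3+13)) = 11.336 kPa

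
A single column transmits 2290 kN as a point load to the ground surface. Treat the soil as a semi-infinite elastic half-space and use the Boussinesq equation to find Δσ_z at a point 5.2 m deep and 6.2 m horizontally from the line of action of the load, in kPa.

Δσ_z ≈ 4.43 kPa

Boussinesq vertical stress below a point load on an elastic half-space:
Δσ_z = 3P/(2πz²) · [1 + (r/z)²]^(−5/2)
r/z = 6.2/5.2 = 1.1923; [1+(r/z)²]^(−5/2) = 0.10958.
Δσ_z = 3×2290/(2π×5.2²) × 0.10958 = 40.436 × 0.10958 = 4.431 kPa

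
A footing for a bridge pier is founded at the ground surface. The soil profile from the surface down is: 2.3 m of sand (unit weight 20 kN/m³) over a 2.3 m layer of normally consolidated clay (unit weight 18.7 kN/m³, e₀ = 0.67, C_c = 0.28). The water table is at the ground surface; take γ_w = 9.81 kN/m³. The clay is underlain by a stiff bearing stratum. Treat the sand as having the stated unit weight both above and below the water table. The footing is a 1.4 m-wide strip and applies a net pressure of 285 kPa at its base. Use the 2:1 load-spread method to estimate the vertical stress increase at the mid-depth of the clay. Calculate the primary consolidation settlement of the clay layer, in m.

S_c ≈ 0.207 m

Mid-depth of clay below the ground surface: z = 2.3 + 2.3/2 = 3.45 m.
Total vertical stress at mid-clay: σ_v = 20×2.3 + 18.7×1.15 = 67.505 kPa.
Pore pressure: u = 9.81×(3.45 − 0) = 33.845 kPa.
Initial effective stress: σ'_0 = σ_v − u = 67.505 − 33.845 = 33.66 kPa.
Stress increase at mid-clay by the 2:1 spreading method:
Δσ = qB/(B+z) = 285×1.4/(1.4+3.45) = 82.268 kPa
Final effective stress: σ'_f = σ'_0 + Δσ = 33.66 + 82.268 = 115.93 kPa.
Normally consolidated clay, so the full stress increment lies on the virgin compression line:
S_c = C_c·H/(1+e₀)·log₁₀(σ'_f/σ'_0) = 0.28×2.3/(1+0.67)×log₁₀(115.93/33.66)
    = 0.38563 × 0.53708 = 0.2071 m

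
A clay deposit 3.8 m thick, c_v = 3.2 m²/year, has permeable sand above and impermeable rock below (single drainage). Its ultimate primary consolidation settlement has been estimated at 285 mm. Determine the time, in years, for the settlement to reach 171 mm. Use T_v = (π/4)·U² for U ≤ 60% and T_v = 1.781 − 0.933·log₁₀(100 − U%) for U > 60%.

t ≈ 1.28 years

Drainage path length: H_d = H = 3.8 m (single drainage).
U = S(t)/S_ult = 171/285 = 0.6.
U ≤ 60%: T_v = (π/4)·U² = (π/4)×0.6² = 0.28274.
t = T_v·H_d²/c_v = 0.28274×3.8²/3.2 = 1.276 years.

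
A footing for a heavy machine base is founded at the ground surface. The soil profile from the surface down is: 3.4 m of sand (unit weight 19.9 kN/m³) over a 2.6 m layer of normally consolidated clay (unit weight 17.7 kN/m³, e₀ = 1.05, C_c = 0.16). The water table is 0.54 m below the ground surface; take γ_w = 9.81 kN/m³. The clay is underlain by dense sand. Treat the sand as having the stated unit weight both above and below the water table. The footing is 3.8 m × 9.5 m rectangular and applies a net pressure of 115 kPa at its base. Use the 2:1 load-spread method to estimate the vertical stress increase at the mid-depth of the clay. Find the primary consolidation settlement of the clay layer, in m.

S_c ≈ 0.0462 m

Mid-depth of clay below the ground surface: z = 3.4 + 2.6/2 = 4.7 m.
Total vertical stress at mid-clay: σ_v = 19.9×3.4 + 17.7×1.3 = 90.67 kPa.
Pore pressure: u = 9.81×(4.7 − 0.54) = 40.81 kPa.
Initial effective stress: σ'_0 = σ_v − u = 90.67 − 40.81 = 49.86 kPa.
Stress increase at mid-clay by the 2:1 spreading method:
Δσ = qBL/((B+z)(L+z)) = 115×3.8×9.5/((3.8+4.7)(9.5+4.7)) = 34.395 kPa
Final effective stress: σ'_f = σ'_0 + Δσ = 49.86 + 34.395 = 84.255 kPa.
Normally consolidated clay, so the full stress increment lies on the virgin compression line:
S_c = C_c·H/(1+e₀)·log₁₀(σ'_f/σ'_0) = 0.16×2.6/(1+1.05)×log₁₀(84.255/49.86)
    = 0.20293 × 0.22784 = 0.04624 m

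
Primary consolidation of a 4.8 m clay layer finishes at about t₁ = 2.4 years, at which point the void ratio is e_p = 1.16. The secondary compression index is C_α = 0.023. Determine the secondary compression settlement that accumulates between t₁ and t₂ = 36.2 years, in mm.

Secondary compression: S_s = C_α·H/(1+e_p)·log₁₀(t₂/t₁)
S_s = 0.023×4.8/(1+1.16)×log₁₀(36.2/2.4)
    = 0.05111 × 1.178 = 0.06023 m

S_s ≈ 60.2 mm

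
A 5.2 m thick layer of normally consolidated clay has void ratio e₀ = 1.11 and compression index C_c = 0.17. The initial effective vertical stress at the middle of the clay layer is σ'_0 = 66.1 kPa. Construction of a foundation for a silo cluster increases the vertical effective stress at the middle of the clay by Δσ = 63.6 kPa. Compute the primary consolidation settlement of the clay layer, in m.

S_c ≈ 0.123 m

Final effective stress: σ'_f = σ'_0 + Δσ = 66.1 + 63.6 = 129.7 kPa.
Normally consolidated clay, so the full stress increment lies on the virgin compression line:
S_c = C_c·H/(1+e₀)·log₁₀(σ'_f/σ'_0) = 0.17×5.2/(1+1.11)×log₁₀(129.7/66.1)
    = 0.41896 × 0.29274 = 0.1226 m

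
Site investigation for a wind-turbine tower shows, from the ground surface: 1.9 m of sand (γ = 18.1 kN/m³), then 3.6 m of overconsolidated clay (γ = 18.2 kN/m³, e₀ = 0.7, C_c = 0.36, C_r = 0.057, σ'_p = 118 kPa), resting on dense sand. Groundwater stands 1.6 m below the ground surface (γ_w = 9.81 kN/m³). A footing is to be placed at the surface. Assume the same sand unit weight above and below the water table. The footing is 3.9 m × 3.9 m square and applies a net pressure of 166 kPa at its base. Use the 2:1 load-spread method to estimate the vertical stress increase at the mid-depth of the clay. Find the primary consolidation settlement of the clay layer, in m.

S_c ≈ 0.0347 m

Mid-depth of clay below the ground surface: z = 1.9 + 3.6/2 = 3.7 m.
Total vertical stress at mid-clay: σ_v = 18.1×1.9 + 18.2×1.8 = 67.15 kPa.
Pore pressure: u = 9.81×(3.7 − 1.6) = 20.601 kPa.
Initial effective stress: σ'_0 = σ_v − u = 67.15 − 20.601 = 46.549 kPa.
Stress increase at mid-clay by the 2:1 spreading method:
Δσ = qBL/((B+z)(L+z)) = 166×3.9×3.9/((3.9+3.7)(3.9+3.7)) = 43.713 kPa
Final effective stress: σ'_f = 46.549 + 43.713 = 90.262 kPa.
σ'_f = 90.262 ≤ σ'_p = 118 kPa, so the clay remains overconsolidated and only the recompression index applies:
S_c = C_r·H/(1+e₀)·log₁₀(σ'_f/σ'_0) = 0.057×3.6/1.7×log₁₀(90.262/46.549)
    = 0.1207 × 0.28759 = 0.03471 m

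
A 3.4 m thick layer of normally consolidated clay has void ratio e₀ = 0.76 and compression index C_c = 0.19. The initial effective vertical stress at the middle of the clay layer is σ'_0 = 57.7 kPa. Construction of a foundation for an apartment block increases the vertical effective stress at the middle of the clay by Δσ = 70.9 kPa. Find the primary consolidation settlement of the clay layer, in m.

Final effective stress: σ'_f = σ'_0 + Δσ = 57.7 + 70.9 = 128.6 kPa.
Normally consolidated clay, so the full stress increment lies on the virgin compression line:
S_c = C_c·H/(1+e₀)·log₁₀(σ'_f/σ'_0) = 0.19×3.4/(1+0.76)×log₁₀(128.6/57.7)
    = 0.36705 × 0.34807 = 0.1278 m

S_c ≈ 0.128 m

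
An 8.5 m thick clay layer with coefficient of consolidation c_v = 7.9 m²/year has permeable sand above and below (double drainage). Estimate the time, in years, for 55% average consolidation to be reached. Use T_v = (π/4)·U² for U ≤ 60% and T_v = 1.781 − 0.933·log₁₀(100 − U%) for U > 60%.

Drainage path length: H_d = H/2 = 4.25 m (double drainage).
U ≤ 60%: T_v = (π/4)·U² = (π/4)×0.55² = 0.23758.
t = T_v·H_d²/c_v = 0.23758×4.25²/7.9 = 0.5432 years.

t ≈ 0.543 years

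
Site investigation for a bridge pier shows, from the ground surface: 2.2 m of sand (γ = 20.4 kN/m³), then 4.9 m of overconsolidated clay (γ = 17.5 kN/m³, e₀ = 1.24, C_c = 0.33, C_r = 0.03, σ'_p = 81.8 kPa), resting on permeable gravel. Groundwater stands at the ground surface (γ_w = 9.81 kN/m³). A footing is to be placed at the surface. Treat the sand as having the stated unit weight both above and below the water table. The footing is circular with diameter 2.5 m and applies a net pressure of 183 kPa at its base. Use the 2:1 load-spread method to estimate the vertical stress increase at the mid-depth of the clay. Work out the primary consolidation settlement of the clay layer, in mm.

Mid-depth of clay below the ground surface: z = 2.2 + 4.9/2 = 4.65 m.
Total vertical stress at mid-clay: σ_v = 20.4×2.2 + 17.5×2.45 = 87.755 kPa.
Pore pressure: u = 9.81×(4.65 − 0) = 45.617 kPa.
Initial effective stress: σ'_0 = σ_v − u = 87.755 − 45.617 = 42.138 kPa.
Stress increase at mid-clay by the 2:1 spreading method:
Δσ ≈ qD²/(D+z)² = 183×2.5²/(2.5+4.65)² = 22.373 kPa
Final effective stress: σ'_f = 42.138 + 22.373 = 64.511 kPa.
σ'_f = 64.511 ≤ σ'_p = 81.8 kPa, so the clay remains overconsolidated and only the recompression index applies:
S_c = C_r·H/(1+e₀)·log₁₀(σ'_f/σ'_0) = 0.03×4.9/2.24×log₁₀(64.511/42.138)
    = 0.065625 × 0.18496 = 0.01214 m

S_c ≈ 12.1 mm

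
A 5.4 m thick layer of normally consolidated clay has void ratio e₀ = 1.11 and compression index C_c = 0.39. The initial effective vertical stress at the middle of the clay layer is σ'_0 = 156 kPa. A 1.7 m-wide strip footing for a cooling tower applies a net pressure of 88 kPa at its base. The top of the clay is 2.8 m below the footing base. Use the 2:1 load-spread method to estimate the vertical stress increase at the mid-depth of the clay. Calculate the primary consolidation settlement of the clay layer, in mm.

S_c ≈ 54.2 mm

Mid-depth of clay below the footing base: z = 2.8 + 5.4/2 = 5.5 m.
Stress increase at mid-clay by the 2:1 spreading method:
Δσ = qB/(B+z) = 88×1.7/(1.7+5.5) = 20.778 kPa
Final effective stress: σ'_f = σ'_0 + Δσ = 156 + 20.778 = 176.78 kPa.
Normally consolidated clay, so the full stress increment lies on the virgin compression line:
S_c = C_c·H/(1+e₀)·log₁₀(σ'_f/σ'_0) = 0.39×5.4/(1+1.11)×log₁₀(176.78/156)
    = 0.9981 × 0.054309 = 0.05421 m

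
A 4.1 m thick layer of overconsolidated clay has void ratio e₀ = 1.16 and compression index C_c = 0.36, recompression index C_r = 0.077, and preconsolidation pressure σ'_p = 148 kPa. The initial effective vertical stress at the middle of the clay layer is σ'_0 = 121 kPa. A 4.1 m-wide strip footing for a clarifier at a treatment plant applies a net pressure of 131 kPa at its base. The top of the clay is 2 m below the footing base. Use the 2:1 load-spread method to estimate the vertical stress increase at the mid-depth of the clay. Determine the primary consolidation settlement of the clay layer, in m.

Mid-depth of clay below the footing base: z = 2 + 4.1/2 = 4.05 m.
Stress increase at mid-clay by the 2:1 spreading method:
Δσ = qB/(B+z) = 131×4.1/(4.1+4.05) = 65.902 kPa
Final effective stress: σ'_f = 121 + 65.902 = 186.9 kPa.
σ'_f = 186.9 > σ'_p = 148 kPa, so the stress path crosses the preconsolidation pressure — recompression up to σ'_p, then virgin compression beyond:
S_c = H/(1+e₀)·[C_r·log₁₀(σ'_p/σ'_0) + C_c·log₁₀(σ'_f/σ'_p)]
    = 4.1/2.16 × [0.077×log₁₀(148/121) + 0.36×log₁₀(186.9/148)]
    = 1.8981 × [0.0067357 + 0.036485] = 0.08204 m

S_c ≈ 0.082 m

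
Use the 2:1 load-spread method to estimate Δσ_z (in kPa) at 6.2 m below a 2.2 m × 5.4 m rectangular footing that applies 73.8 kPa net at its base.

Δσ_z ≈ 9 kPa

By the 2:1 method the load spreads at 1 horizontal : 2 vertical, so at depth z the loaded area has grown by z in each plan dimension:
Δσ = qBL/((B+z)(L+z)) = 73.8×2.2×5.4/((2.2+6.2)(5.4+6.2)) = 8.9978 kPa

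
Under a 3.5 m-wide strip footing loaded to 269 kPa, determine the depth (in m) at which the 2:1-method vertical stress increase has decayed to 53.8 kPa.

z ≈ 14 m

2:1 spreading — at depth z the loaded area has grown by z in each plan dimension:
qB/(B+z) = Δσ_z ⇒ z = qB/Δσ_z − B = 269×3.5/53.8 − 3.5 = 14 m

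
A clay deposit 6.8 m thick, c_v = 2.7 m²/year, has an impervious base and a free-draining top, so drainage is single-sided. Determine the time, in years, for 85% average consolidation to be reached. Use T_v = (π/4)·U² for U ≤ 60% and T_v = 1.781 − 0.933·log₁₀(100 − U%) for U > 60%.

t ≈ 11.7 years

Drainage path length: H_d = H = 6.8 m (single drainage).
U > 60%: T_v = 1.781 − 0.933·log₁₀(100 − 85) = 0.68371.
t = T_v·H_d²/c_v = 0.68371×6.8²/2.7 = 11.71 years.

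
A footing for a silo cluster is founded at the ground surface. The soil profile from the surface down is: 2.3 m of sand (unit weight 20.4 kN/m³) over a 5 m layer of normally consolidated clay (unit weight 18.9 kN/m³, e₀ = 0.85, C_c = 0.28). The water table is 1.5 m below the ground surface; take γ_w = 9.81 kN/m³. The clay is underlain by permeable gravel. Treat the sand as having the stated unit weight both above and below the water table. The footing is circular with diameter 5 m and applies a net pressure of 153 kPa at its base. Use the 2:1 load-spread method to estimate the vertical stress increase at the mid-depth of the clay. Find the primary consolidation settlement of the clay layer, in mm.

S_c ≈ 163 mm

Mid-depth of clay below the ground surface: z = 2.3 + 5/2 = 4.8 m.
Total vertical stress at mid-clay: σ_v = 20.4×2.3 + 18.9×2.5 = 94.17 kPa.
Pore pressure: u = 9.81×(4.8 − 1.5) = 32.373 kPa.
Initial effective stress: σ'_0 = σ_v − u = 94.17 − 32.373 = 61.797 kPa.
Stress increase at mid-clay by the 2:1 spreading method:
Δσ ≈ qD²/(D+z)² = 153×5²/(5+4.8)² = 39.827 kPa
Final effective stress: σ'_f = σ'_0 + Δσ = 61.797 + 39.827 = 101.62 kPa.
Normally consolidated clay, so the full stress increment lies on the virgin compression line:
S_c = C_c·H/(1+e₀)·log₁₀(σ'_f/σ'_0) = 0.28×5/(1+0.85)×log₁₀(101.62/61.797)
    = 0.75676 × 0.21601 = 0.1635 m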